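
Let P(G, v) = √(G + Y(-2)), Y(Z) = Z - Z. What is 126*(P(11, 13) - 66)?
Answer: -8316 + 126*√11 ≈ -7898.1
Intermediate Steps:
Y(Z) = 0
P(G, v) = √G (P(G, v) = √(G + 0) = √G)
126*(P(11, 13) - 66) = 126*(√11 - 66) = 126*(-66 + √11) = -8316 + 126*√11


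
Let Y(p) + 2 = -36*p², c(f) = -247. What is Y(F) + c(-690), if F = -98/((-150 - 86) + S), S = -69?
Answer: -23508969/93025 ≈ -252.72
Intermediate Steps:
F = 98/305 (F = -98/((-150 - 86) - 69) = -98/(-236 - 69) = -98/(-305) = -98*(-1/305) = 98/305 ≈ 0.32131)
Y(p) = -2 - 36*p²
Y(F) + c(-690) = (-2 - 36*(98/305)²) - 247 = (-2 - 36*9604/93025) - 247 = (-2 - 345744/93025) - 247 = -531794/93025 - 247 = -23508969/93025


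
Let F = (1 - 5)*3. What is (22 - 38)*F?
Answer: 192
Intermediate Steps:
F = -12 (F = -4*3 = -12)
(22 - 38)*F = (22 - 38)*(-12) = -16*(-12) = 192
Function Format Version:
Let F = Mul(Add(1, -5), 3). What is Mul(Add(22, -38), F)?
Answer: 192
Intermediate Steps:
F = -12 (F = Mul(-4, 3) = -12)
Mul(Add(22, -38), F) = Mul(Add(22, -38), -12) = Mul(-16, -12) = 192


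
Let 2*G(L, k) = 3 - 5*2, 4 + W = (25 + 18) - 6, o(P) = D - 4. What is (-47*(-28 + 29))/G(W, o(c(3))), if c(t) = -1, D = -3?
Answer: 94/7 ≈ 13.429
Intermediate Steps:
o(P) = -7 (o(P) = -3 - 4 = -7)
W = 33 (W = -4 + ((25 + 18) - 6) = -4 + (43 - 6) = -4 + 37 = 33)
G(L, k) = -7/2 (G(L, k) = (3 - 5*2)/2 = (3 - 10)/2 = (1/2)*(-7) = -7/2)
(-47*(-28 + 29))/G(W, o(c(3))) = (-47*(-28 + 29))/(-7/2) = -47*1*(-2/7) = -47*(-2/7) = 94/7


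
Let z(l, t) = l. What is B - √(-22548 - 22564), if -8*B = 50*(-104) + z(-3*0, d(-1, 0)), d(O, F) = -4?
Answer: 650 - 2*I*√11278 ≈ 650.0 - 212.4*I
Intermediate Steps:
B = 650 (B = -(50*(-104) - 3*0)/8 = -(-5200 + 0)/8 = -⅛*(-5200) = 650)
B - √(-22548 - 22564) = 650 - √(-22548 - 22564) = 650 - √(-45112) = 650 - 2*I*√11278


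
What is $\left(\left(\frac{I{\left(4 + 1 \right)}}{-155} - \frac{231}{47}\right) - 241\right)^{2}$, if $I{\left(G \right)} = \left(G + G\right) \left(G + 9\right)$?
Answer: $\frac{129322228996}{2122849} \approx 60919.0$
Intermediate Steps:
$I{\left(G \right)} = 2 G \left(9 + G\right)$
$\left(\left(\frac{I{\left(4 + 1 \right)}}{-155} - \frac{231}{47}\right) - 241\right)^{2} = \left(\left(\frac{2 \left(4 + 1\right) \left(9 + \left(4 + 1\right)\right)}{-155} - \frac{231}{47}\right) - 241\right)^{2} = \left(\left(2 \cdot 5 \left(9 + 5\right) \left(- \frac{1}{155}\right) - \frac{231}{47}\right) - 241\right)^{2} = \left(\left(2 \cdot 5 \cdot 14 \left(- \frac{1}{155}\right) - \frac{231}{47}\right) - 241\right)^{2} = \left(\left(140 \left(- \frac{1}{155}\right) - \frac{231}{47}\right) - 241\right)^{2} = \left(\left(- \frac{28}{31} - \frac{231}{47}\right) - 241\right)^{2} = \left(- \frac{8477}{1457} - 241\right)^{2} = \left(- \frac{359614}{1457}\right)^{2} = \frac{129322228996}{2122849}$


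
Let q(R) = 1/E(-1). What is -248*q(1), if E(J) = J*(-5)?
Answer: -248/5 ≈ -49.600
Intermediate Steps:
E(J) = -5*J
q(R) = ⅕ (q(R) = 1/(-5*(-1)) = 1/5 = ⅕)
-248*q(1) = -248*⅕ = -248/5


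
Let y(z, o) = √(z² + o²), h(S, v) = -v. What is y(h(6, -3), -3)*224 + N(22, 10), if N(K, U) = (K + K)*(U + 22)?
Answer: 1408 + 672*√2 ≈ 2358.4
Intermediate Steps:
N(K, U) = 2*K*(22 + U) (N(K, U) = (2*K)*(22 + U) = 2*K*(22 + U))
y(z, o) = √(o² + z²)
y(h(6, -3), -3)*224 + N(22, 10) = √((-3)² + (-1*(-3))²)*224 + 2*22*(22 + 10) = √(9 + 3²)*224 + 2*22*32 = √(9 + 9)*224 + 1408 = √18*224 + 1408 = (3*√2)*224 + 1408 = 672*√2 + 1408 = 1408 + 672*√2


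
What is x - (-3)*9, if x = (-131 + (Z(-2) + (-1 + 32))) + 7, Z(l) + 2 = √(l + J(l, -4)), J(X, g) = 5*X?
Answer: -68 + 2*I*√3 ≈ -68.0 + 3.4641*I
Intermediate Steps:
Z(l) = -2 + √6*√l (Z(l) = -2 + √(l + 5*l) = -2 + √(6*l) = -2 + √6*√l)
x = -95 + 2*I*√3 (x = (-131 + ((-2 + √6*√(-2)) + (-1 + 32))) + 7 = (-131 + ((-2 + √6*(I*√2)) + 31)) + 7 = (-131 + ((-2 + 2*I*√3) + 31)) + 7 = (-131 + (29 + 2*I*√3)) + 7 = (-102 + 2*I*√3) + 7 = -95 + 2*I*√3 ≈ -95.0 + 3.4641*I)
x - (-3)*9 = (-95 + 2*I*√3) - (-3)*9 = (-95 + 2*I*√3) - 1*(-27) = (-95 + 2*I*√3) + 27 = -68 + 2*I*√3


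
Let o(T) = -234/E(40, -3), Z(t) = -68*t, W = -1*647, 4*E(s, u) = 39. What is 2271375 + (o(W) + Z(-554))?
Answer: 2309023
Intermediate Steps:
E(s, u) = 39/4 (E(s, u) = (¼)*39 = 39/4)
W = -647
o(T) = -24 (o(T) = -234/39/4 = -234*4/39 = -24)
2271375 + (o(W) + Z(-554)) = 2271375 + (-24 - 68*(-554)) = 2271375 + (-24 + 37672) = 2271375 + 37648 = 2309023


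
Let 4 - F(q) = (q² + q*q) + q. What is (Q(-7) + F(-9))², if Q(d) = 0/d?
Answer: 22201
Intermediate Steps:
Q(d) = 0
F(q) = 4 - q - 2*q² (F(q) = 4 - ((q² + q*q) + q) = 4 - ((q² + q²) + q) = 4 - (2*q² + q) = 4 - (q + 2*q²) = 4 + (-q - 2*q²) = 4 - q - 2*q²)
(Q(-7) + F(-9))² = (0 + (4 - 1*(-9) - 2*(-9)²))² = (0 + (4 + 9 - 2*81))² = (0 + (4 + 9 - 162))² = (0 - 149)² = (-149)² = 22201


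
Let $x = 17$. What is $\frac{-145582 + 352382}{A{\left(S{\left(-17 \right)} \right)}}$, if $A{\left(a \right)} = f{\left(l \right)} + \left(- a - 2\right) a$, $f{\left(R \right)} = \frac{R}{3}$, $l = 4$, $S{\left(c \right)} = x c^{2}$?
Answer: $- \frac{13200}{1541323} \approx -0.0085641$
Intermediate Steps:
$S{\left(c \right)} = 17 c^{2}$
$f{\left(R \right)} = \frac{R}{3}$ ($f{\left(R \right)} = R \frac{1}{3} = \frac{R}{3}$)
$A{\left(a \right)} = \frac{4}{3} + a \left(-2 - a\right)$ ($A{\left(a \right)} = \frac{1}{3} \cdot 4 + \left(- a - 2\right) a = \frac{4}{3} + \left(-2 - a\right) a = \frac{4}{3} + a \left(-2 - a\right)$)
$\frac{-145582 + 352382}{A{\left(S{\left(-17 \right)} \right)}} = \frac{-145582 + 352382}{\frac{4}{3} - \left(17 \left(-17\right)^{2}\right)^{2} - 2 \cdot 17 \left(-17\right)^{2}} = \frac{206800}{\frac{4}{3} - \left(17 \cdot 289\right)^{2} - 2 \cdot 17 \cdot 289} = \frac{206800}{\frac{4}{3} - 4913^{2} - 9826} = \frac{206800}{\frac{4}{3} - 24137569 - 9826} = \frac{206800}{- \frac{72442181}{3}} = 206800 \left(- \frac{3}{72442181}\right) = - \frac{13200}{1541323}$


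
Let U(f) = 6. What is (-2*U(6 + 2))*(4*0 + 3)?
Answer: -36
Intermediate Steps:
(-2*U(6 + 2))*(4*0 + 3) = (-2*6)*(4*0 + 3) = -12*(0 + 3) = -12*3 = -36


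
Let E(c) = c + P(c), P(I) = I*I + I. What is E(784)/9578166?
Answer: 102704/1596361 ≈ 0.064336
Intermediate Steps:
P(I) = I + I² (P(I) = I² + I = I + I²)
E(c) = c + c*(1 + c)
E(784)/9578166 = (784*(2 + 784))/9578166 = (784*786)*(1/9578166) = 616224*(1/9578166) = 102704/1596361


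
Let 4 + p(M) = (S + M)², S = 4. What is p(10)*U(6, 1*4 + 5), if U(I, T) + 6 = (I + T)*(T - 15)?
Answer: -18432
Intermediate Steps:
p(M) = -4 + (4 + M)²
U(I, T) = -6 + (-15 + T)*(I + T) (U(I, T) = -6 + (I + T)*(T - 15) = -6 + (I + T)*(-15 + T) = -6 + (-15 + T)*(I + T))
p(10)*U(6, 1*4 + 5) = (-4 + (4 + 10)²)*(-6 + (1*4 + 5)² - 15*6 - 15*(1*4 + 5) + 6*(1*4 + 5)) = (-4 + 14²)*(-6 + (4 + 5)² - 90 - 15*(4 + 5) + 6*(4 + 5)) = (-4 + 196)*(-6 + 9² - 90 - 15*9 + 6*9) = 192*(-6 + 81 - 90 - 135 + 54) = 192*(-96) = -18432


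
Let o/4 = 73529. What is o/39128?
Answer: 73529/9782 ≈ 7.5168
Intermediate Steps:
o = 294116 (o = 4*73529 = 294116)
o/39128 = 294116/39128 = 294116*(1/39128) = 73529/9782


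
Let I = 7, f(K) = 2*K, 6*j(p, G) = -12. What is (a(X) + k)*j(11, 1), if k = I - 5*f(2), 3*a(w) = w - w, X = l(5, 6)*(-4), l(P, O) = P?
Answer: 26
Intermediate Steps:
j(p, G) = -2 (j(p, G) = (1/6)*(-12) = -2)
X = -20 (X = 5*(-4) = -20)
a(w) = 0 (a(w) = (w - w)/3 = (1/3)*0 = 0)
k = -13 (k = 7 - 10*2 = 7 - 5*4 = 7 - 20 = -13)
(a(X) + k)*j(11, 1) = (0 - 13)*(-2) = -13*(-2) = 26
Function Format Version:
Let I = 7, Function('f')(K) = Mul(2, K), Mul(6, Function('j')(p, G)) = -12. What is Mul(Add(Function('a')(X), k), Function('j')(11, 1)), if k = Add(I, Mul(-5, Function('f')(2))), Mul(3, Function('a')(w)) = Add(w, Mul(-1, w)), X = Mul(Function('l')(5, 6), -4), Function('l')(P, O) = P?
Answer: 26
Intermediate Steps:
Function('j')(p, G) = -2 (Function('j')(p, G) = Mul(Rational(1, 6), -12) = -2)
X = -20 (X = Mul(5, -4) = -20)
Function('a')(w) = 0 (Function('a')(w) = Mul(Rational(1, 3), Add(w, Mul(-1, w))) = Mul(Rational(1, 3), 0) = 0)
k = -13 (k = Add(7, Mul(-5, Mul(2, 2))) = Add(7, Mul(-5, 4)) = Add(7, -20) = -13)
Mul(Add(Function('a')(X), k), Function('j')(11, 1)) = Mul(Add(0, -13), -2) = Mul(-13, -2) = 26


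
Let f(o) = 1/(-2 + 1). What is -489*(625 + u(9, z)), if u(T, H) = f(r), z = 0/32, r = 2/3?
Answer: -305136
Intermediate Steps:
r = ⅔ (r = 2*(⅓) = ⅔ ≈ 0.66667)
f(o) = -1 (f(o) = 1/(-1) = -1)
z = 0 (z = 0*(1/32) = 0)
u(T, H) = -1
-489*(625 + u(9, z)) = -489*(625 - 1) = -489*624 = -305136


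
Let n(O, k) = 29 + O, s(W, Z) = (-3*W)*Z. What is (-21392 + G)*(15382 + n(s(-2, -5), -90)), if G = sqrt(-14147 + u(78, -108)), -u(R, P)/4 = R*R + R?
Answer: -329030352 + 15381*I*sqrt(38795) ≈ -3.2903e+8 + 3.0295e+6*I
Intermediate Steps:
u(R, P) = -4*R - 4*R**2 (u(R, P) = -4*(R*R + R) = -4*(R**2 + R) = -4*(R + R**2) = -4*R - 4*R**2)
s(W, Z) = -3*W*Z
G = I*sqrt(38795) (G = sqrt(-14147 - 4*78*(1 + 78)) = sqrt(-14147 - 4*78*79) = sqrt(-14147 - 24648) = sqrt(-38795) = I*sqrt(38795) ≈ 196.96*I)
(-21392 + G)*(15382 + n(s(-2, -5), -90)) = (-21392 + I*sqrt(38795))*(15382 + (29 - 3*(-2)*(-5))) = (-21392 + I*sqrt(38795))*(15382 + (29 - 30)) = (-21392 + I*sqrt(38795))*(15382 - 1) = (-21392 + I*sqrt(38795))*15381 = -329030352 + 15381*I*sqrt(38795)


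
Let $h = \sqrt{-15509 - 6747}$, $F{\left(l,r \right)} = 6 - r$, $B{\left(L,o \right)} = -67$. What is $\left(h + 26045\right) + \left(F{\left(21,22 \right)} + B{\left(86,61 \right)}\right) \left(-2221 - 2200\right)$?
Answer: $392988 + 4 i \sqrt{1391} \approx 3.9299 \cdot 10^{5} + 149.18 i$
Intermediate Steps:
$h = 4 i \sqrt{1391}$ ($h = \sqrt{-22256} = 4 i \sqrt{1391} \approx 149.18 i$)
$\left(h + 26045\right) + \left(F{\left(21,22 \right)} + B{\left(86,61 \right)}\right) \left(-2221 - 2200\right) = \left(4 i \sqrt{1391} + 26045\right) + \left(\left(6 - 22\right) - 67\right) \left(-2221 - 2200\right) = \left(26045 + 4 i \sqrt{1391}\right) + \left(\left(6 - 22\right) - 67\right) \left(-4421\right) = \left(26045 + 4 i \sqrt{1391}\right) + \left(-16 - 67\right) \left(-4421\right) = \left(26045 + 4 i \sqrt{1391}\right) - -366943 = \left(26045 + 4 i \sqrt{1391}\right) + 366943 = 392988 + 4 i \sqrt{1391}$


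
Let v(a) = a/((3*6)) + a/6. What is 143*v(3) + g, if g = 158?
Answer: 760/3 ≈ 253.33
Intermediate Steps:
v(a) = 2*a/9 (v(a) = a/18 + a*(1/6) = a*(1/18) + a/6 = a/18 + a/6 = 2*a/9)
143*v(3) + g = 143*((2/9)*3) + 158 = 143*(2/3) + 158 = 286/3 + 158 = 760/3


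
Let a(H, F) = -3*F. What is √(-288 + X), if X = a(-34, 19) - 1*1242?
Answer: 23*I*√3 ≈ 39.837*I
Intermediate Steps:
X = -1299 (X = -3*19 - 1*1242 = -57 - 1242 = -1299)
√(-288 + X) = √(-288 - 1299) = √(-1587) = 23*I*√3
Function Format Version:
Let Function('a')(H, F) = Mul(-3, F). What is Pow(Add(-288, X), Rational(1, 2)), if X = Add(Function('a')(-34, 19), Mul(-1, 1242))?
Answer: Mul(23, I, Pow(3, Rational(1, 2))) ≈ Mul(39.837, I)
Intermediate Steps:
X = -1299 (X = Add(Mul(-3, 19), Mul(-1, 1242)) = Add(-57, -1242) = -1299)
Pow(Add(-288, X), Rational(1, 2)) = Pow(Add(-288, -1299), Rational(1, 2)) = Pow(-1587, Rational(1, 2)) = Mul(23, I, Pow(3, Rational(1, 2)))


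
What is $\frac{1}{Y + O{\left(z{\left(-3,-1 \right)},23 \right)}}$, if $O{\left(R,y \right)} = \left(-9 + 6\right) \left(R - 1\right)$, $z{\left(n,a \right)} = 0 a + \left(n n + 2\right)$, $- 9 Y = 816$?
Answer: $- \frac{3}{362} \approx -0.0082873$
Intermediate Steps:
$Y = - \frac{272}{3}$ ($Y = \left(- \frac{1}{9}\right) 816 = - \frac{272}{3} \approx -90.667$)
$z{\left(n,a \right)} = 2 + n^{2}$ ($z{\left(n,a \right)} = 0 + \left(n^{2} + 2\right) = 0 + \left(2 + n^{2}\right) = 2 + n^{2}$)
$O{\left(R,y \right)} = 3 - 3 R$ ($O{\left(R,y \right)} = - 3 \left(-1 + R\right) = 3 - 3 R$)
$\frac{1}{Y + O{\left(z{\left(-3,-1 \right)},23 \right)}} = \frac{1}{- \frac{272}{3} + \left(3 - 3 \left(2 + \left(-3\right)^{2}\right)\right)} = \frac{1}{- \frac{272}{3} + \left(3 - 3 \left(2 + 9\right)\right)} = \frac{1}{- \frac{272}{3} + \left(3 - 33\right)} = \frac{1}{- \frac{272}{3} - 30} = \frac{1}{- \frac{362}{3}} = - \frac{3}{362}$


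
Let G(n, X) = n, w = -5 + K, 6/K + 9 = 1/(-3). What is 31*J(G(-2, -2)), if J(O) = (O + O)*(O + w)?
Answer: 6634/7 ≈ 947.71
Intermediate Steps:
K = -9/14 (K = 6/(-9 + 1/(-3)) = 6/(-9 + 1*(-⅓)) = 6/(-9 - ⅓) = 6/(-28/3) = 6*(-3/28) = -9/14 ≈ -0.64286)
w = -79/14 (w = -5 - 9/14 = -79/14 ≈ -5.6429)
J(O) = 2*O*(-79/14 + O) (J(O) = (O + O)*(O - 79/14) = (2*O)*(-79/14 + O) = 2*O*(-79/14 + O))
31*J(G(-2, -2)) = 31*((⅐)*(-2)*(-79 + 14*(-2))) = 31*((⅐)*(-2)*(-79 - 28)) = 31*((⅐)*(-2)*(-107)) = 31*(214/7) = 6634/7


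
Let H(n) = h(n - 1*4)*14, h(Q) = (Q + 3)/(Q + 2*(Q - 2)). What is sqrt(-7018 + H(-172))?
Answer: 49*I*sqrt(4218)/38 ≈ 83.746*I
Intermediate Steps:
h(Q) = (3 + Q)/(-4 + 3*Q) (h(Q) = (3 + Q)/(Q + 2*(-2 + Q)) = (3 + Q)/(Q + (-4 + 2*Q)) = (3 + Q)/(-4 + 3*Q))
H(n) = 14*(-1 + n)/(-16 + 3*n) (H(n) = ((3 + (n - 1*4))/(-4 + 3*(n - 1*4)))*14 = ((3 + (n - 4))/(-4 + 3*(n - 4)))*14 = ((3 + (-4 + n))/(-4 + 3*(-4 + n)))*14 = ((-1 + n)/(-4 + (-12 + 3*n)))*14 = ((-1 + n)/(-16 + 3*n))*14 = 14*(-1 + n)/(-16 + 3*n))
sqrt(-7018 + H(-172)) = sqrt(-7018 + 14*(-1 - 172)/(-16 + 3*(-172))) = sqrt(-7018 + 14*(-173)/(-16 - 516)) = sqrt(-7018 + 14*(-173)/(-532)) = sqrt(-7018 + 14*(-1/532)*(-173)) = sqrt(-7018 + 173/38) = sqrt(-266511/38) = 49*I*sqrt(4218)/38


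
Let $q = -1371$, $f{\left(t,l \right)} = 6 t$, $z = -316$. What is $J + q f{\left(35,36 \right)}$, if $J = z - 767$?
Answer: $-288993$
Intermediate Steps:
$J = -1083$ ($J = -316 - 767 = -1083$)
$J + q f{\left(35,36 \right)} = -1083 - 1371 \cdot 6 \cdot 35 = -1083 - 287910 = -288993$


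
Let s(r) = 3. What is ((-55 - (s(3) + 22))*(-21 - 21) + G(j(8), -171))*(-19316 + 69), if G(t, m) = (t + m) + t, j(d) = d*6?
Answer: -63226395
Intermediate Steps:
j(d) = 6*d
G(t, m) = m + 2*t (G(t, m) = (m + t) + t = m + 2*t)
((-55 - (s(3) + 22))*(-21 - 21) + G(j(8), -171))*(-19316 + 69) = ((-55 - (3 + 22))*(-21 - 21) + (-171 + 2*(6*8)))*(-19316 + 69) = ((-55 - 1*25)*(-42) + (-171 + 2*48))*(-19247) = ((-55 - 25)*(-42) + (-171 + 96))*(-19247) = (-80*(-42) - 75)*(-19247) = (3360 - 75)*(-19247) = 3285*(-19247) = -63226395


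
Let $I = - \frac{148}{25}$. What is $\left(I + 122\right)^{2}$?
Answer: $\frac{8421604}{625} \approx 13475.0$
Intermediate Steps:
$I = - \frac{148}{25}$ ($I = \left(-148\right) \frac{1}{25} = - \frac{148}{25} \approx -5.92$)
$\left(I + 122\right)^{2} = \left(- \frac{148}{25} + 122\right)^{2} = \left(\frac{2902}{25}\right)^{2} = \frac{8421604}{625}$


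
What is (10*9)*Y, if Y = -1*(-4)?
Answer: 360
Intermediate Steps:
Y = 4
(10*9)*Y = (10*9)*4 = 90*4 = 360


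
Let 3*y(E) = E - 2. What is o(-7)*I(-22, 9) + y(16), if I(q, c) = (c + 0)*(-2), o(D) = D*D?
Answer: -2632/3 ≈ -877.33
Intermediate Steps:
o(D) = D²
y(E) = -⅔ + E/3 (y(E) = (E - 2)/3 = (-2 + E)/3 = -⅔ + E/3)
I(q, c) = -2*c (I(q, c) = c*(-2) = -2*c)
o(-7)*I(-22, 9) + y(16) = (-7)²*(-2*9) + (-⅔ + (⅓)*16) = 49*(-18) + (-⅔ + 16/3) = -882 + 14/3 = -2632/3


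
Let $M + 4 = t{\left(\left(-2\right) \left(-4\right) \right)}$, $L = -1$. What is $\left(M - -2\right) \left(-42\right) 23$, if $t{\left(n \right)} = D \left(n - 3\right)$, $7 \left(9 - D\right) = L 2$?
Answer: $-42918$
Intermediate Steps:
$D = \frac{65}{7}$ ($D = 9 - \frac{\left(-1\right) 2}{7} = 9 - - \frac{2}{7} = 9 + \frac{2}{7} = \frac{65}{7} \approx 9.2857$)
$t{\left(n \right)} = - \frac{195}{7} + \frac{65 n}{7}$ ($t{\left(n \right)} = \frac{65 \left(n - 3\right)}{7} = \frac{65 \left(-3 + n\right)}{7} = - \frac{195}{7} + \frac{65 n}{7}$)
$M = \frac{297}{7}$ ($M = -4 - \left(\frac{195}{7} - \frac{65 \left(\left(-2\right) \left(-4\right)\right)}{7}\right) = -4 + \left(- \frac{195}{7} + \frac{65}{7} \cdot 8\right) = -4 + \left(- \frac{195}{7} + \frac{520}{7}\right) = -4 + \frac{325}{7} = \frac{297}{7} \approx 42.429$)
$\left(M - -2\right) \left(-42\right) 23 = \left(\frac{297}{7} - -2\right) \left(-42\right) 23 = \left(\frac{297}{7} + 2\right) \left(-42\right) 23 = \frac{311}{7} \left(-42\right) 23 = \left(-1866\right) 23 = -42918$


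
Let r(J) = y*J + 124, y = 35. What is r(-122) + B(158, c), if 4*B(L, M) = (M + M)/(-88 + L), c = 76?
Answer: -145091/35 ≈ -4145.5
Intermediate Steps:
r(J) = 124 + 35*J (r(J) = 35*J + 124 = 124 + 35*J)
B(L, M) = M/(2*(-88 + L)) (B(L, M) = ((M + M)/(-88 + L))/4 = ((2*M)/(-88 + L))/4 = (2*M/(-88 + L))/4 = M/(2*(-88 + L)))
r(-122) + B(158, c) = (124 + 35*(-122)) + (1/2)*76/(-88 + 158) = (124 - 4270) + (1/2)*76/70 = -4146 + (1/2)*76*(1/70) = -4146 + 19/35 = -145091/35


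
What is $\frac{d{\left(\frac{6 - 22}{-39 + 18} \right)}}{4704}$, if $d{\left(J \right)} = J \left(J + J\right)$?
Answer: $\frac{16}{64827} \approx 0.00024681$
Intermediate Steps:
$d{\left(J \right)} = 2 J^{2}$ ($d{\left(J \right)} = J 2 J = 2 J^{2}$)
$\frac{d{\left(\frac{6 - 22}{-39 + 18} \right)}}{4704} = \frac{2 \left(\frac{6 - 22}{-39 + 18}\right)^{2}}{4704} = 2 \left(- \frac{16}{-21}\right)^{2} \cdot \frac{1}{4704} = 2 \left(\left(-16\right) \left(- \frac{1}{21}\right)\right)^{2} \cdot \frac{1}{4704} = 2 \left(\frac{16}{21}\right)^{2} \cdot \frac{1}{4704} = 2 \cdot \frac{256}{441} \cdot \frac{1}{4704} = \frac{512}{441} \cdot \frac{1}{4704} = \frac{16}{64827}$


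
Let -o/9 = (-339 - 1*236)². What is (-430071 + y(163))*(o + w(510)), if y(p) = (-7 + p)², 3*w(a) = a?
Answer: 1207246234425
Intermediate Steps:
w(a) = a/3
o = -2975625 (o = -9*(-339 - 1*236)² = -9*(-339 - 236)² = -9*(-575)² = -9*330625 = -2975625)
(-430071 + y(163))*(o + w(510)) = (-430071 + (-7 + 163)²)*(-2975625 + (⅓)*510) = (-430071 + 156²)*(-2975625 + 170) = (-430071 + 24336)*(-2975455) = -405735*(-2975455) = 1207246234425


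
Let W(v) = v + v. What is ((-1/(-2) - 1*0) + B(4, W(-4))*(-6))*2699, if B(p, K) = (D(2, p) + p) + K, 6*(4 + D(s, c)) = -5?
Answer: 288793/2 ≈ 1.4440e+5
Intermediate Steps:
D(s, c) = -29/6 (D(s, c) = -4 + (⅙)*(-5) = -4 - ⅚ = -29/6)
W(v) = 2*v
B(p, K) = -29/6 + K + p (B(p, K) = (-29/6 + p) + K = -29/6 + K + p)
((-1/(-2) - 1*0) + B(4, W(-4))*(-6))*2699 = ((-1/(-2) - 1*0) + (-29/6 + 2*(-4) + 4)*(-6))*2699 = ((-1*(-½) + 0) + (-29/6 - 8 + 4)*(-6))*2699 = ((½ + 0) - 53/6*(-6))*2699 = (½ + 53)*2699 = (107/2)*2699 = 288793/2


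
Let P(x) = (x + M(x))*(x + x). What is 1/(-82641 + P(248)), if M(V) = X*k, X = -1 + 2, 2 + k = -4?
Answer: 1/37391 ≈ 2.6744e-5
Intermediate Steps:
k = -6 (k = -2 - 4 = -6)
X = 1
M(V) = -6 (M(V) = 1*(-6) = -6)
P(x) = 2*x*(-6 + x) (P(x) = (x - 6)*(x + x) = (-6 + x)*(2*x) = 2*x*(-6 + x))
1/(-82641 + P(248)) = 1/(-82641 + 2*248*(-6 + 248)) = 1/(-82641 + 2*248*242) = 1/(-82641 + 120032) = 1/37391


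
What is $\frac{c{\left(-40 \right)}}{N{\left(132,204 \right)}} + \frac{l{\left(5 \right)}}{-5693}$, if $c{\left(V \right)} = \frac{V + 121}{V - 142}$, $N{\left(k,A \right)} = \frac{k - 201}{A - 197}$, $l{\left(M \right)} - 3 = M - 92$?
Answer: $\frac{203943}{3404414} \approx 0.059905$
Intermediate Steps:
$l{\left(M \right)} = -89 + M$ ($l{\left(M \right)} = 3 + \left(M - 92\right) = 3 + \left(-92 + M\right) = -89 + M$)
$N{\left(k,A \right)} = \frac{-201 + k}{-197 + A}$
$c{\left(V \right)} = \frac{121 + V}{-142 + V}$
$\frac{c{\left(-40 \right)}}{N{\left(132,204 \right)}} + \frac{l{\left(5 \right)}}{-5693} = \frac{\frac{1}{-142 - 40} \left(121 - 40\right)}{\frac{1}{-197 + 204} \left(-201 + 132\right)} + \frac{-89 + 5}{-5693} = \frac{\frac{1}{-182} \cdot 81}{\frac{1}{7} \left(-69\right)} - - \frac{84}{5693} = \frac{\left(- \frac{1}{182}\right) 81}{\frac{1}{7} \left(-69\right)} + \frac{84}{5693} = - \frac{81}{182 \left(- \frac{69}{7}\right)} + \frac{84}{5693} = \left(- \frac{81}{182}\right) \left(- \frac{7}{69}\right) + \frac{84}{5693} = \frac{27}{598} + \frac{84}{5693} = \frac{203943}{3404414}$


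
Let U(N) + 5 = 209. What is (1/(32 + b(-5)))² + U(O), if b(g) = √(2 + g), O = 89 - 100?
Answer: (-208285*I + 13056*√3)/(-1021*I + 64*√3) ≈ 204.0 - 0.00010511*I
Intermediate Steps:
O = -11
U(N) = 204 (U(N) = -5 + 209 = 204)
(1/(32 + b(-5)))² + U(O) = (1/(32 + √(2 - 5)))² + 204 = (1/(32 + √(-3)))² + 204 = (1/(32 + I*√3))² + 204 = (32 + I*√3)⁻² + 204 = 204 + (32 + I*√3)⁻²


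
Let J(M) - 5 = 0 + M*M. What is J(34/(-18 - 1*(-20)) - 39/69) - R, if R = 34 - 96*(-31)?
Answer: -1446761/529 ≈ -2734.9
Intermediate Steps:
J(M) = 5 + M² (J(M) = 5 + (0 + M*M) = 5 + (0 + M²) = 5 + M²)
R = 3010 (R = 34 + 2976 = 3010)
J(34/(-18 - 1*(-20)) - 39/69) - R = (5 + (34/(-18 - 1*(-20)) - 39/69)²) - 1*3010 = (5 + (34/(-18 + 20) - 39*1/69)²) - 3010 = (5 + (34/2 - 13/23)²) - 3010 = (5 + (34*(½) - 13/23)²) - 3010 = (5 + (17 - 13/23)²) - 3010 = (5 + (378/23)²) - 3010 = (5 + 142884/529) - 3010 = 145529/529 - 3010 = -1446761/529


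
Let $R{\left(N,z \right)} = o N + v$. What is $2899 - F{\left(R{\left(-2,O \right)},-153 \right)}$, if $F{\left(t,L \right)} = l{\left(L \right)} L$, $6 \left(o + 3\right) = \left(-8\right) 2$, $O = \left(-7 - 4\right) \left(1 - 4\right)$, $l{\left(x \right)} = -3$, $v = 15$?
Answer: $2440$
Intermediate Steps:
$O = 33$ ($O = \left(-11\right) \left(-3\right) = 33$)
$o = - \frac{17}{3}$ ($o = -3 + \frac{\left(-8\right) 2}{6} = -3 + \frac{1}{6} \left(-16\right) = -3 - \frac{8}{3} = - \frac{17}{3} \approx -5.6667$)
$R{\left(N,z \right)} = 15 - \frac{17 N}{3}$ ($R{\left(N,z \right)} = - \frac{17 N}{3} + 15 = 15 - \frac{17 N}{3}$)
$F{\left(t,L \right)} = - 3 L$
$2899 - F{\left(R{\left(-2,O \right)},-153 \right)} = 2899 - \left(-3\right) \left(-153\right) = 2899 - 459 = 2440$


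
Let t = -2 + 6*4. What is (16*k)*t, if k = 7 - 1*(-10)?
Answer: 5984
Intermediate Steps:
k = 17 (k = 7 + 10 = 17)
t = 22 (t = -2 + 24 = 22)
(16*k)*t = (16*17)*22 = 272*22 = 5984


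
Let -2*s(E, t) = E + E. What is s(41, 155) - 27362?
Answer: -27403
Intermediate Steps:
s(E, t) = -E (s(E, t) = -(E + E)/2 = -E)
s(41, 155) - 27362 = -1*41 - 27362 = -41 - 27362 = -27403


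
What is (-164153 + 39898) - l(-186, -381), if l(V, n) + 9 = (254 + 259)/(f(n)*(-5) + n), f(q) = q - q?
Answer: -15779071/127 ≈ -1.2424e+5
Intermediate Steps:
f(q) = 0
l(V, n) = -9 + 513/n (l(V, n) = -9 + (254 + 259)/(0*(-5) + n) = -9 + 513/(0 + n) = -9 + 513/n)
(-164153 + 39898) - l(-186, -381) = (-164153 + 39898) - (-9 + 513/(-381)) = -124255 - (-9 + 513*(-1/381)) = -124255 - (-9 - 171/127) = -124255 - 1*(-1314/127) = -124255 + 1314/127 = -15779071/127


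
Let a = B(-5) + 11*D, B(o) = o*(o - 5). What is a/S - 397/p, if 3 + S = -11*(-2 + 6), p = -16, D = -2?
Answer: 18211/752 ≈ 24.217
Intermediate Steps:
B(o) = o*(-5 + o)
S = -47 (S = -3 - 11*(-2 + 6) = -3 - 11*4 = -3 - 44 = -47)
a = 28 (a = -5*(-5 - 5) + 11*(-2) = -5*(-10) - 22 = 50 - 22 = 28)
a/S - 397/p = 28/(-47) - 397/(-16) = 28*(-1/47) - 397*(-1/16) = -28/47 + 397/16 = 18211/752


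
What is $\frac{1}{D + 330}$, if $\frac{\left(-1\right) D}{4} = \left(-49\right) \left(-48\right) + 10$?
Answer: $- \frac{1}{9118} \approx -0.00010967$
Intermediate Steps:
$D = -9448$ ($D = - 4 \left(\left(-49\right) \left(-48\right) + 10\right) = - 4 \left(2352 + 10\right) = \left(-4\right) 2362 = -9448$)
$\frac{1}{D + 330} = \frac{1}{-9448 + 330} = \frac{1}{-9118} = - \frac{1}{9118}$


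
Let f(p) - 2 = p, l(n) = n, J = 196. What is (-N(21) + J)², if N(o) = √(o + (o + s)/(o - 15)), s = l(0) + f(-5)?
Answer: 38440 - 784*√6 ≈ 36520.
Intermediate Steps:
f(p) = 2 + p
s = -3 (s = 0 + (2 - 5) = 0 - 3 = -3)
N(o) = √(o + (-3 + o)/(-15 + o)) (N(o) = √(o + (o - 3)/(o - 15)) = √(o + (-3 + o)/(-15 + o)))
(-N(21) + J)² = (-√((-3 + 21 + 21*(-15 + 21))/(-15 + 21)) + 196)² = (-√((-3 + 21 + 21*6)/6) + 196)² = (-√((-3 + 21 + 126)/6) + 196)² = (-√((⅙)*144) + 196)² = (-√24 + 196)² = (-2*√6 + 196)² = (196 - 2*√6)²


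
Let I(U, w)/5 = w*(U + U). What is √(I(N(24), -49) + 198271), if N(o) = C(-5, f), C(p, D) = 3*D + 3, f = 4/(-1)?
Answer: 29*√241 ≈ 450.20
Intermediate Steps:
f = -4 (f = 4*(-1) = -4)
C(p, D) = 3 + 3*D
N(o) = -9 (N(o) = 3 + 3*(-4) = 3 - 12 = -9)
I(U, w) = 10*U*w (I(U, w) = 5*(w*(U + U)) = 5*(w*(2*U)) = 5*(2*U*w) = 10*U*w)
√(I(N(24), -49) + 198271) = √(10*(-9)*(-49) + 198271) = √(4410 + 198271) = √202681 = 29*√241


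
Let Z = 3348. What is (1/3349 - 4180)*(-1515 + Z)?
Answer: -25659835227/3349 ≈ -7.6619e+6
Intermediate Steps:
(1/3349 - 4180)*(-1515 + Z) = (1/3349 - 4180)*(-1515 + 3348) = (1/3349 - 4180)*1833 = -13998819/3349*1833 = -25659835227/3349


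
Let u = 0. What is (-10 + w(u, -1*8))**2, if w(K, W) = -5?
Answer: 225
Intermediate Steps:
(-10 + w(u, -1*8))**2 = (-10 - 5)**2 = (-15)**2 = 225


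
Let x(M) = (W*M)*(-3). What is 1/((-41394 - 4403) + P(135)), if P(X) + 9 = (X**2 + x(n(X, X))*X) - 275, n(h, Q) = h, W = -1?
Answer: 1/26819 ≈ 3.7287e-5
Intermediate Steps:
x(M) = 3*M (x(M) = -M*(-3) = 3*M)
P(X) = -284 + 4*X**2 (P(X) = -9 + ((X**2 + (3*X)*X) - 275) = -9 + ((X**2 + 3*X**2) - 275) = -9 + (4*X**2 - 275) = -9 + (-275 + 4*X**2) = -284 + 4*X**2)
1/((-41394 - 4403) + P(135)) = 1/((-41394 - 4403) + (-284 + 4*135**2)) = 1/(-45797 + (-284 + 4*18225)) = 1/(-45797 + (-284 + 72900)) = 1/(-45797 + 72616) = 1/26819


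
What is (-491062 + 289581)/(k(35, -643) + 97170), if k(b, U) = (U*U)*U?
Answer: 201481/265750537 ≈ 0.00075816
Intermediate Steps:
k(b, U) = U³ (k(b, U) = U²*U = U³)
(-491062 + 289581)/(k(35, -643) + 97170) = (-491062 + 289581)/((-643)³ + 97170) = -201481/(-265847707 + 97170) = -201481/(-265750537) = -201481*(-1/265750537) = 201481/265750537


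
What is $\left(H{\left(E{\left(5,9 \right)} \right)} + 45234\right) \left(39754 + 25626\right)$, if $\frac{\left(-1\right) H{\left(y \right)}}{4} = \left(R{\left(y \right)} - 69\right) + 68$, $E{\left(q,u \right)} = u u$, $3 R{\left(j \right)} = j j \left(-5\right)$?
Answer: $5817381640$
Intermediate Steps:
$R{\left(j \right)} = - \frac{5 j^{2}}{3}$ ($R{\left(j \right)} = \frac{j j \left(-5\right)}{3} = \frac{j^{2} \left(-5\right)}{3} = \frac{\left(-5\right) j^{2}}{3} = - \frac{5 j^{2}}{3}$)
$E{\left(q,u \right)} = u^{2}$
$H{\left(y \right)} = 4 + \frac{20 y^{2}}{3}$ ($H{\left(y \right)} = - 4 \left(\left(- \frac{5 y^{2}}{3} - 69\right) + 68\right) = - 4 \left(\left(-69 - \frac{5 y^{2}}{3}\right) + 68\right) = - 4 \left(-1 - \frac{5 y^{2}}{3}\right) = 4 + \frac{20 y^{2}}{3}$)
$\left(H{\left(E{\left(5,9 \right)} \right)} + 45234\right) \left(39754 + 25626\right) = \left(\left(4 + \frac{20 \left(9^{2}\right)^{2}}{3}\right) + 45234\right) \left(39754 + 25626\right) = \left(\left(4 + \frac{20 \cdot 81^{2}}{3}\right) + 45234\right) 65380 = \left(\left(4 + \frac{20}{3} \cdot 6561\right) + 45234\right) 65380 = \left(\left(4 + 43740\right) + 45234\right) 65380 = \left(43744 + 45234\right) 65380 = 88978 \cdot 65380 = 5817381640$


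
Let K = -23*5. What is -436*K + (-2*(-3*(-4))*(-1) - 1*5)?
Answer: 50159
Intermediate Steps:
K = -115
-436*K + (-2*(-3*(-4))*(-1) - 1*5) = -436*(-115) + (-2*(-3*(-4))*(-1) - 1*5) = 50140 + (-24*(-1) - 5) = 50140 + (-2*(-12) - 5) = 50140 + (24 - 5) = 50140 + 19 = 50159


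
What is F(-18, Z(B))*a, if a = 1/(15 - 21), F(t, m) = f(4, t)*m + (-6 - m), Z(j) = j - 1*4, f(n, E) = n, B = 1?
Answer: 5/2 ≈ 2.5000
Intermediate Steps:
Z(j) = -4 + j (Z(j) = j - 4 = -4 + j)
F(t, m) = -6 + 3*m (F(t, m) = 4*m + (-6 - m) = -6 + 3*m)
a = -⅙ (a = 1/(-6) = -⅙ ≈ -0.16667)
F(-18, Z(B))*a = (-6 + 3*(-4 + 1))*(-⅙) = (-6 + 3*(-3))*(-⅙) = (-6 - 9)*(-⅙) = -15*(-⅙) = 5/2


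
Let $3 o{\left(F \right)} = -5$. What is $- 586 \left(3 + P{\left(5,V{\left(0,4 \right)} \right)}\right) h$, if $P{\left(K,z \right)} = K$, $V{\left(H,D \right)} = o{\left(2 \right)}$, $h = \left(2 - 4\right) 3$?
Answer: $28128$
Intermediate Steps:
$h = -6$ ($h = \left(-2\right) 3 = -6$)
$o{\left(F \right)} = - \frac{5}{3}$ ($o{\left(F \right)} = \frac{1}{3} \left(-5\right) = - \frac{5}{3}$)
$V{\left(H,D \right)} = - \frac{5}{3}$
$- 586 \left(3 + P{\left(5,V{\left(0,4 \right)} \right)}\right) h = - 586 \left(3 + 5\right) \left(-6\right) = - 586 \cdot 8 \left(-6\right) = \left(-586\right) \left(-48\right) = 28128$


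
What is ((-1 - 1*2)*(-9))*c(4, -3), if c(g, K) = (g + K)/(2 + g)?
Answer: 9/2 ≈ 4.5000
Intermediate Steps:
c(g, K) = (K + g)/(2 + g)
((-1 - 1*2)*(-9))*c(4, -3) = ((-1 - 1*2)*(-9))*((-3 + 4)/(2 + 4)) = ((-1 - 2)*(-9))*(1/6) = (-3*(-9))*((1/6)*1) = 27*(1/6) = 9/2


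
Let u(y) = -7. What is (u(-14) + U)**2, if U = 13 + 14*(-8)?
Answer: 11236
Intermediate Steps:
U = -99 (U = 13 - 112 = -99)
(u(-14) + U)**2 = (-7 - 99)**2 = (-106)**2 = 11236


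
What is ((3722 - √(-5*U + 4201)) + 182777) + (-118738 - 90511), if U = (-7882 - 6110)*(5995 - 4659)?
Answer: -22750 - √93470761 ≈ -32418.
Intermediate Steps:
U = -18693312 (U = -13992*1336 = -18693312)
((3722 - √(-5*U + 4201)) + 182777) + (-118738 - 90511) = ((3722 - √(-5*(-18693312) + 4201)) + 182777) + (-118738 - 90511) = ((3722 - √(93466560 + 4201)) + 182777) - 209249 = ((3722 - √93470761) + 182777) - 209249 = (186499 - √93470761) - 209249 = -22750 - √93470761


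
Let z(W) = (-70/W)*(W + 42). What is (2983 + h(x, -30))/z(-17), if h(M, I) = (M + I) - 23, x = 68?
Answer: 25483/875 ≈ 29.123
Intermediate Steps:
h(M, I) = -23 + I + M (h(M, I) = (I + M) - 23 = -23 + I + M)
z(W) = -70*(42 + W)/W (z(W) = (-70/W)*(42 + W) = -70*(42 + W)/W)
(2983 + h(x, -30))/z(-17) = (2983 + (-23 - 30 + 68))/(-70 - 2940/(-17)) = (2983 + 15)/(-70 - 2940*(-1/17)) = 2998/(-70 + 2940/17) = 2998/(1750/17) = 2998*(17/1750) = 25483/875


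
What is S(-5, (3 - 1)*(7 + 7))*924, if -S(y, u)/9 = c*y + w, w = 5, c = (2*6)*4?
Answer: 1954260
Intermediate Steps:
c = 48 (c = 12*4 = 48)
S(y, u) = -45 - 432*y (S(y, u) = -9*(48*y + 5) = -9*(5 + 48*y) = -45 - 432*y)
S(-5, (3 - 1)*(7 + 7))*924 = (-45 - 432*(-5))*924 = (-45 + 2160)*924 = 2115*924 = 1954260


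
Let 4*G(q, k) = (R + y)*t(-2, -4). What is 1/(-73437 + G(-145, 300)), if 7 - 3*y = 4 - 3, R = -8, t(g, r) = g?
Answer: -1/73434 ≈ -1.3618e-5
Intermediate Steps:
y = 2 (y = 7/3 - (4 - 3)/3 = 7/3 - ⅓*1 = 7/3 - ⅓ = 2)
G(q, k) = 3 (G(q, k) = ((-8 + 2)*(-2))/4 = (-6*(-2))/4 = (¼)*12 = 3)
1/(-73437 + G(-145, 300)) = 1/(-73437 + 3) = 1/(-73434) = -1/73434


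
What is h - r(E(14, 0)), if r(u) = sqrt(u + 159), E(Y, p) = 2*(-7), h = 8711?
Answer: 8711 - sqrt(145) ≈ 8699.0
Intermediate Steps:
E(Y, p) = -14
r(u) = sqrt(159 + u)
h - r(E(14, 0)) = 8711 - sqrt(159 - 14) = 8711 - sqrt(145)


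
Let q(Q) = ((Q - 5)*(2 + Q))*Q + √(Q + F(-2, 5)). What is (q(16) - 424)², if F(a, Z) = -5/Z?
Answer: (2744 + √15)² ≈ 7.5508e+6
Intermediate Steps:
q(Q) = √(-1 + Q) + Q*(-5 + Q)*(2 + Q) (q(Q) = ((Q - 5)*(2 + Q))*Q + √(Q - 5/5) = ((-5 + Q)*(2 + Q))*Q + √(Q - 5*⅕) = Q*(-5 + Q)*(2 + Q) + √(Q - 1) = Q*(-5 + Q)*(2 + Q) + √(-1 + Q) = √(-1 + Q) + Q*(-5 + Q)*(2 + Q))
(q(16) - 424)² = ((16³ + √(-1 + 16) - 10*16 - 3*16²) - 424)² = ((4096 + √15 - 160 - 3*256) - 424)² = ((4096 + √15 - 160 - 768) - 424)² = ((3168 + √15) - 424)² = (2744 + √15)²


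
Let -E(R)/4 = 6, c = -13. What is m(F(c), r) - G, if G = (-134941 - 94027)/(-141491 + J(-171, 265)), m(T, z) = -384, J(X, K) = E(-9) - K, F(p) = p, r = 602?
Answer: -13668122/35445 ≈ -385.61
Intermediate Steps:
E(R) = -24 (E(R) = -4*6 = -24)
J(X, K) = -24 - K
G = 57242/35445 (G = (-134941 - 94027)/(-141491 + (-24 - 1*265)) = -228968/(-141491 + (-24 - 265)) = -228968/(-141491 - 289) = -228968/(-141780) = -228968*(-1/141780) = 57242/35445 ≈ 1.6150)
m(F(c), r) - G = -384 - 1*57242/35445 = -384 - 57242/35445 = -13668122/35445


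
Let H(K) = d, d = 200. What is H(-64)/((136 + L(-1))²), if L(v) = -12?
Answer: 25/1922 ≈ 0.013007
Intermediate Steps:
H(K) = 200
H(-64)/((136 + L(-1))²) = 200/((136 - 12)²) = 200/(124²) = 200/15376 = 200*(1/15376) = 25/1922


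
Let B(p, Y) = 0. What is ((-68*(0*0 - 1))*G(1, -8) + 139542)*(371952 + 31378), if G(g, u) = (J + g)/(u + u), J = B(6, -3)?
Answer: 112559521415/2 ≈ 5.6280e+10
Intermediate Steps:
J = 0
G(g, u) = g/(2*u) (G(g, u) = (0 + g)/(u + u) = g/((2*u)) = g*(1/(2*u)) = g/(2*u))
((-68*(0*0 - 1))*G(1, -8) + 139542)*(371952 + 31378) = ((-68*(0*0 - 1))*((1/2)*1/(-8)) + 139542)*(371952 + 31378) = ((-68*(0 - 1))*((1/2)*1*(-1/8)) + 139542)*403330 = (-68*(-1)*(-1/16) + 139542)*403330 = (68*(-1/16) + 139542)*403330 = (-17/4 + 139542)*403330 = (558151/4)*403330 = 112559521415/2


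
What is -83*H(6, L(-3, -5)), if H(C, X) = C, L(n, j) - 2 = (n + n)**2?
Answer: -498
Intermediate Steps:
L(n, j) = 2 + 4*n**2 (L(n, j) = 2 + (n + n)**2 = 2 + (2*n)**2 = 2 + 4*n**2)
-83*H(6, L(-3, -5)) = -83*6 = -498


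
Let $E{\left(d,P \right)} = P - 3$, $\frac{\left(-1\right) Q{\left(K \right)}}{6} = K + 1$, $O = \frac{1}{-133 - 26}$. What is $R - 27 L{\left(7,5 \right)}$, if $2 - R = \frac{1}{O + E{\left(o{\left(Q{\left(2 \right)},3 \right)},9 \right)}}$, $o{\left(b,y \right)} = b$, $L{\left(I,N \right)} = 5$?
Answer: $- \frac{126908}{953} \approx -133.17$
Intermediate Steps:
$O = - \frac{1}{159}$ ($O = \frac{1}{-159} = - \frac{1}{159} \approx -0.0062893$)
$Q{\left(K \right)} = -6 - 6 K$ ($Q{\left(K \right)} = - 6 \left(K + 1\right) = - 6 \left(1 + K\right) = -6 - 6 K$)
$E{\left(d,P \right)} = -3 + P$ ($E{\left(d,P \right)} = P - 3 = -3 + P$)
$R = \frac{1747}{953}$ ($R = 2 - \frac{1}{- \frac{1}{159} + \left(-3 + 9\right)} = 2 - \frac{1}{- \frac{1}{159} + 6} = 2 - \frac{1}{\frac{953}{159}} = 2 - \frac{159}{953} = \frac{1747}{953} \approx 1.8332$)
$R - 27 L{\left(7,5 \right)} = \frac{1747}{953} - 135 = - \frac{126908}{953}$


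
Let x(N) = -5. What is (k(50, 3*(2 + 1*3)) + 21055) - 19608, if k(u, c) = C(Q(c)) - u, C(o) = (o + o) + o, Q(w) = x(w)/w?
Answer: 1396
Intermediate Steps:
Q(w) = -5/w
C(o) = 3*o (C(o) = 2*o + o = 3*o)
k(u, c) = -u - 15/c (k(u, c) = 3*(-5/c) - u = -15/c - u = -u - 15/c)
(k(50, 3*(2 + 1*3)) + 21055) - 19608 = ((-1*50 - 15*1/(3*(2 + 1*3))) + 21055) - 19608 = ((-50 - 15*1/(3*(2 + 3))) + 21055) - 19608 = ((-50 - 15/(3*5)) + 21055) - 19608 = ((-50 - 15/15) + 21055) - 19608 = ((-50 - 15*1/15) + 21055) - 19608 = ((-50 - 1) + 21055) - 19608 = (-51 + 21055) - 19608 = 21004 - 19608 = 1396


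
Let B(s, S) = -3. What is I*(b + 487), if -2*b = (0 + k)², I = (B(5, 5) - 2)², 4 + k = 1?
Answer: 24125/2 ≈ 12063.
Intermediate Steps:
k = -3 (k = -4 + 1 = -3)
I = 25 (I = (-3 - 2)² = (-5)² = 25)
b = -9/2 (b = -(0 - 3)²/2 = -½*(-3)² = -½*9 = -9/2 ≈ -4.5000)
I*(b + 487) = 25*(-9/2 + 487) = 25*(965/2) = 24125/2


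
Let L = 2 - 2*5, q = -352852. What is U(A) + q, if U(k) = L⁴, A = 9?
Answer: -348756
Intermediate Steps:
L = -8 (L = 2 - 10 = -8)
U(k) = 4096 (U(k) = (-8)⁴ = 4096)
U(A) + q = 4096 - 352852 = -348756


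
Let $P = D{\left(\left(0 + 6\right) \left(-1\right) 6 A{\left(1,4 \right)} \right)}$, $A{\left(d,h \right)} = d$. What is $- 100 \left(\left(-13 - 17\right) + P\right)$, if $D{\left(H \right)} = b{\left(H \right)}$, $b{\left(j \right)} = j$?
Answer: $6600$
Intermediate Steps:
$D{\left(H \right)} = H$
$P = -36$ ($P = \left(0 + 6\right) \left(-1\right) 6 \cdot 1 = 6 \left(-1\right) 6 \cdot 1 = \left(-6\right) 6 \cdot 1 = \left(-36\right) 1 = -36$)
$- 100 \left(\left(-13 - 17\right) + P\right) = - 100 \left(\left(-13 - 17\right) - 36\right) = - 100 \left(-30 - 36\right) = \left(-100\right) \left(-66\right) = 6600$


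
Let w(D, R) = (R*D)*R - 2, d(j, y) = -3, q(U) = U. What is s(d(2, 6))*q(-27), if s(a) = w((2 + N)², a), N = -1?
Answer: -189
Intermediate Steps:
w(D, R) = -2 + D*R² (w(D, R) = (D*R)*R - 2 = D*R² - 2 = -2 + D*R²)
s(a) = -2 + a² (s(a) = -2 + (2 - 1)²*a² = -2 + 1²*a² = -2 + 1*a² = -2 + a²)
s(d(2, 6))*q(-27) = (-2 + (-3)²)*(-27) = (-2 + 9)*(-27) = 7*(-27) = -189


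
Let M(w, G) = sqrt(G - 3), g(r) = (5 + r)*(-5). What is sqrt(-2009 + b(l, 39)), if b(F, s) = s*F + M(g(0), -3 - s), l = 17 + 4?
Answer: sqrt(-1190 + 3*I*sqrt(5)) ≈ 0.09723 + 34.497*I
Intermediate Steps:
g(r) = -25 - 5*r
l = 21
M(w, G) = sqrt(-3 + G)
b(F, s) = sqrt(-6 - s) + F*s (b(F, s) = s*F + sqrt(-3 + (-3 - s)) = F*s + sqrt(-6 - s) = sqrt(-6 - s) + F*s)
sqrt(-2009 + b(l, 39)) = sqrt(-2009 + (sqrt(-6 - 1*39) + 21*39)) = sqrt(-2009 + (sqrt(-6 - 39) + 819)) = sqrt(-2009 + (sqrt(-45) + 819)) = sqrt(-2009 + (3*I*sqrt(5) + 819)) = sqrt(-2009 + (819 + 3*I*sqrt(5))) = sqrt(-1190 + 3*I*sqrt(5))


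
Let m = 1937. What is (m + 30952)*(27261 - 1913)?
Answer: 833670372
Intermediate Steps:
(m + 30952)*(27261 - 1913) = (1937 + 30952)*(27261 - 1913) = 32889*25348 = 833670372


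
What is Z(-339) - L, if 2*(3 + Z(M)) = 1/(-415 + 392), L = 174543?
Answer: -8029117/46 ≈ -1.7455e+5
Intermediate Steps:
Z(M) = -139/46 (Z(M) = -3 + 1/(2*(-415 + 392)) = -3 + (1/2)/(-23) = -3 + (1/2)*(-1/23) = -3 - 1/46 = -139/46)
Z(-339) - L = -139/46 - 1*174543 = -139/46 - 174543 = -8029117/46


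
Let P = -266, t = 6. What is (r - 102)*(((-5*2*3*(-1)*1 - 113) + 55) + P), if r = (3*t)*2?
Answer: 19404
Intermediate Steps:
r = 36 (r = (3*6)*2 = 18*2 = 36)
(r - 102)*(((-5*2*3*(-1)*1 - 113) + 55) + P) = (36 - 102)*(((-5*2*3*(-1)*1 - 113) + 55) - 266) = -66*(((-30*(-1)*1 - 113) + 55) - 266) = -66*(((-5*(-6)*1 - 113) + 55) - 266) = -66*(((30*1 - 113) + 55) - 266) = -66*(((30 - 113) + 55) - 266) = -66*((-83 + 55) - 266) = -66*(-28 - 266) = -66*(-294) = 19404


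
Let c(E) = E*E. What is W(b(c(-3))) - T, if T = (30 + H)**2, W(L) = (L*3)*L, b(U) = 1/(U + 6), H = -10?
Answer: -29999/75 ≈ -399.99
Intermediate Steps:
c(E) = E**2
b(U) = 1/(6 + U)
W(L) = 3*L**2 (W(L) = (3*L)*L = 3*L**2)
T = 400 (T = (30 - 10)**2 = 20**2 = 400)
W(b(c(-3))) - T = 3*(1/(6 + (-3)**2))**2 - 1*400 = 3*(1/(6 + 9))**2 - 400 = 3*(1/15)**2 - 400 = 3*(1/225) - 400 = 1/75 - 400 = -29999/75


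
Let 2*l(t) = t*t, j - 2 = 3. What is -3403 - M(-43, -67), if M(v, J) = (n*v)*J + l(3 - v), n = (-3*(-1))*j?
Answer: -47676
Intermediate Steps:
j = 5 (j = 2 + 3 = 5)
n = 15 (n = -3*(-1)*5 = 3*5 = 15)
l(t) = t**2/2 (l(t) = (t*t)/2 = t**2/2)
M(v, J) = (3 - v)**2/2 + 15*J*v (M(v, J) = (15*v)*J + (3 - v)**2/2 = 15*J*v + (3 - v)**2/2 = (3 - v)**2/2 + 15*J*v)
-3403 - M(-43, -67) = -3403 - ((-3 - 43)**2/2 + 15*(-67)*(-43)) = -3403 - ((1/2)*(-46)**2 + 43215) = -3403 - ((1/2)*2116 + 43215) = -3403 - (1058 + 43215) = -3403 - 1*44273 = -3403 - 44273 = -47676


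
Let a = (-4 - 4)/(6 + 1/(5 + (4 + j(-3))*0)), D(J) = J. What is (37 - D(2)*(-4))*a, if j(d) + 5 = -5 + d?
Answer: -1800/31 ≈ -58.065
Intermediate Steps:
j(d) = -10 + d (j(d) = -5 + (-5 + d) = -10 + d)
a = -40/31 (a = (-4 - 4)/(6 + 1/(5 + (4 + (-10 - 3))*0)) = -8/(6 + 1/(5 + (4 - 13)*0)) = -8/(6 + 1/(5 - 9*0)) = -8/(6 + 1/(5 + 0)) = -8/(6 + 1/5) = -8/(6 + ⅕) = -8/31/5 = -8*5/31 = -40/31 ≈ -1.2903)
(37 - D(2)*(-4))*a = (37 - 2*(-4))*(-40/31) = (37 - 1*(-8))*(-40/31) = (37 + 8)*(-40/31) = 45*(-40/31) = -1800/31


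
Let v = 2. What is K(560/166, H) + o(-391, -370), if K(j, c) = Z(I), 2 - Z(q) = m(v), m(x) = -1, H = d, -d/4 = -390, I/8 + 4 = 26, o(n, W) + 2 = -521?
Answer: -520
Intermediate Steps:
o(n, W) = -523 (o(n, W) = -2 - 521 = -523)
I = 176 (I = -32 + 8*26 = -32 + 208 = 176)
d = 1560 (d = -4*(-390) = 1560)
H = 1560
Z(q) = 3 (Z(q) = 2 - 1*(-1) = 2 + 1 = 3)
K(j, c) = 3
K(560/166, H) + o(-391, -370) = 3 - 523 = -520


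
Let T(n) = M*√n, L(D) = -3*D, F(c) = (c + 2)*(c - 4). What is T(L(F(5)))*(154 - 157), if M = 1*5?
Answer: -15*I*√21 ≈ -68.739*I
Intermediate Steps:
M = 5
F(c) = (-4 + c)*(2 + c) (F(c) = (2 + c)*(-4 + c) = (-4 + c)*(2 + c))
T(n) = 5*√n
T(L(F(5)))*(154 - 157) = (5*√(-3*(-8 + 5² - 2*5)))*(154 - 157) = (5*√(-3*(-8 + 25 - 10)))*(-3) = (5*√(-3*7))*(-3) = (5*√(-21))*(-3) = (5*(I*√21))*(-3) = (5*I*√21)*(-3) = -15*I*√21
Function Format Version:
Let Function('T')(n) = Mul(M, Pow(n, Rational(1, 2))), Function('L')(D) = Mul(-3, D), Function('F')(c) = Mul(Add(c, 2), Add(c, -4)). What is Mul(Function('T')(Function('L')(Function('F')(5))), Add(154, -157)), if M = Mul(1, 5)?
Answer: Mul(-15, I, Pow(21, Rational(1, 2))) ≈ Mul(-68.739, I)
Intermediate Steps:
M = 5
Function('F')(c) = Mul(Add(-4, c), Add(2, c)) (Function('F')(c) = Mul(Add(2, c), Add(-4, c)) = Mul(Add(-4, c), Add(2, c)))
Function('T')(n) = Mul(5, Pow(n, Rational(1, 2)))
Mul(Function('T')(Function('L')(Function('F')(5))), Add(154, -157)) = Mul(Mul(5, Pow(Mul(-3, Add(-8, Pow(5, 2), Mul(-2, 5))), Rational(1, 2))), Add(154, -157)) = Mul(Mul(5, Pow(Mul(-3, Add(-8, 25, -10)), Rational(1, 2))), -3) = Mul(Mul(5, Pow(Mul(-3, 7), Rational(1, 2))), -3) = Mul(Mul(5, Pow(-21, Rational(1, 2))), -3) = Mul(Mul(5, Mul(I, Pow(21, Rational(1, 2)))), -3) = Mul(Mul(5, I, Pow(21, Rational(1, 2))), -3) = Mul(-15, I, Pow(21, Rational(1, 2)))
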